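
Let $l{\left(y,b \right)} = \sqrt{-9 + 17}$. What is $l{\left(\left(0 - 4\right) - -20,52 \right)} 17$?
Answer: $34 \sqrt{2} \approx 48.083$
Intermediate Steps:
$l{\left(y,b \right)} = 2 \sqrt{2}$ ($l{\left(y,b \right)} = \sqrt{8} = 2 \sqrt{2}$)
$l{\left(\left(0 - 4\right) - -20,52 \right)} 17 = 2 \sqrt{2} \cdot 17 = 34 \sqrt{2}$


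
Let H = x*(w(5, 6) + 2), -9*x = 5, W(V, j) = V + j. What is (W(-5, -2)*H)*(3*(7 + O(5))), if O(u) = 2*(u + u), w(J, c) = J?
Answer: 2205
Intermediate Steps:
x = -5/9 (x = -⅑*5 = -5/9 ≈ -0.55556)
O(u) = 4*u (O(u) = 2*(2*u) = 4*u)
H = -35/9 (H = -5*(5 + 2)/9 = -5/9*7 = -35/9 ≈ -3.8889)
(W(-5, -2)*H)*(3*(7 + O(5))) = ((-5 - 2)*(-35/9))*(3*(7 + 4*5)) = (-7*(-35/9))*(3*(7 + 20)) = 245*(3*27)/9 = (245/9)*81 = 2205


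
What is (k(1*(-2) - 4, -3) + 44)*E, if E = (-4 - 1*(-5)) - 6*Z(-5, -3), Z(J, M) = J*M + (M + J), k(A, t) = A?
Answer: -1558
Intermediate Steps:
Z(J, M) = J + M + J*M (Z(J, M) = J*M + (J + M) = J + M + J*M)
E = -41 (E = (-4 - 1*(-5)) - 6*(-5 - 3 - 5*(-3)) = (-4 + 5) - 6*(-5 - 3 + 15) = 1 - 6*7 = 1 - 42 = -41)
(k(1*(-2) - 4, -3) + 44)*E = ((1*(-2) - 4) + 44)*(-41) = ((-2 - 4) + 44)*(-41) = (-6 + 44)*(-41) = 38*(-41) = -1558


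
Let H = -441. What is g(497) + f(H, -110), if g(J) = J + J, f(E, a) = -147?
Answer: 847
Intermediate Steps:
g(J) = 2*J
g(497) + f(H, -110) = 2*497 - 147 = 994 - 147 = 847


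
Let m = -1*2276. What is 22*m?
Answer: -50072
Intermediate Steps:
m = -2276
22*m = 22*(-2276) = -50072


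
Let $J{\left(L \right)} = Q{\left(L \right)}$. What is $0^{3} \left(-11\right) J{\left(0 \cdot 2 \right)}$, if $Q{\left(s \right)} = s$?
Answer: $0$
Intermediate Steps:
$J{\left(L \right)} = L$
$0^{3} \left(-11\right) J{\left(0 \cdot 2 \right)} = 0^{3} \left(-11\right) 0 \cdot 2 = 0 \left(-11\right) 0 = 0 \cdot 0 = 0$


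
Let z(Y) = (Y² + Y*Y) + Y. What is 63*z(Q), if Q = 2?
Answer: 630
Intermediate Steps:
z(Y) = Y + 2*Y² (z(Y) = (Y² + Y²) + Y = 2*Y² + Y = Y + 2*Y²)
63*z(Q) = 63*(2*(1 + 2*2)) = 63*(2*(1 + 4)) = 63*(2*5) = 63*10 = 630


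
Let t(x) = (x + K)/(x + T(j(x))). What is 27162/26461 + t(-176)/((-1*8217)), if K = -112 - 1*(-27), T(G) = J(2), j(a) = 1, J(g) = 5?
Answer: 4239845557/4131170703 ≈ 1.0263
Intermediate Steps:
T(G) = 5
K = -85 (K = -112 + 27 = -85)
t(x) = (-85 + x)/(5 + x) (t(x) = (x - 85)/(x + 5) = (-85 + x)/(5 + x))
27162/26461 + t(-176)/((-1*8217)) = 27162/26461 + ((-85 - 176)/(5 - 176))/((-1*8217)) = 27162*(1/26461) + (-261/(-171))/(-8217) = 27162/26461 - 1/171*(-261)*(-1/8217) = 27162/26461 + (29/19)*(-1/8217) = 27162/26461 - 29/156123 = 4239845557/4131170703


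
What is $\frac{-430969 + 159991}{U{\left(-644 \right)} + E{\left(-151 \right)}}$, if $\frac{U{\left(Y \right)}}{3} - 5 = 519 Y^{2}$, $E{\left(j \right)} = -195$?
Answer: $- \frac{45163}{107623962} \approx -0.00041964$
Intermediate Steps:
$U{\left(Y \right)} = 15 + 1557 Y^{2}$ ($U{\left(Y \right)} = 15 + 3 \cdot 519 Y^{2} = 15 + 1557 Y^{2}$)
$\frac{-430969 + 159991}{U{\left(-644 \right)} + E{\left(-151 \right)}} = \frac{-430969 + 159991}{\left(15 + 1557 \left(-644\right)^{2}\right) - 195} = - \frac{270978}{\left(15 + 1557 \cdot 414736\right) - 195} = - \frac{270978}{\left(15 + 645743952\right) - 195} = - \frac{270978}{645743967 - 195} = - \frac{270978}{645743772} = \left(-270978\right) \frac{1}{645743772} = - \frac{45163}{107623962}$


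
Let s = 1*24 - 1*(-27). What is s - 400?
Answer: -349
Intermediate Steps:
s = 51 (s = 24 + 27 = 51)
s - 400 = 51 - 400 = -349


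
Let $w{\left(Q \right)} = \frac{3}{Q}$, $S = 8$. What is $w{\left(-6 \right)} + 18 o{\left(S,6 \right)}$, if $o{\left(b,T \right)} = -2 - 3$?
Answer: $- \frac{181}{2} \approx -90.5$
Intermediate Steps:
$o{\left(b,T \right)} = -5$
$w{\left(-6 \right)} + 18 o{\left(S,6 \right)} = \frac{3}{-6} + 18 \left(-5\right) = 3 \left(- \frac{1}{6}\right) - 90 = - \frac{1}{2} - 90 = - \frac{181}{2}$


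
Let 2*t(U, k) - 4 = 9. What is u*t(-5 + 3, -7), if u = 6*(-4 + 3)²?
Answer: 39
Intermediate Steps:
t(U, k) = 13/2 (t(U, k) = 2 + (½)*9 = 2 + 9/2 = 13/2)
u = 6 (u = 6*(-1)² = 6*1 = 6)
u*t(-5 + 3, -7) = 6*(13/2) = 39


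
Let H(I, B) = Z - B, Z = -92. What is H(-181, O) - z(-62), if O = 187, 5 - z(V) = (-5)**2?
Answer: -259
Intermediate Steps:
z(V) = -20 (z(V) = 5 - 1*(-5)**2 = 5 - 1*25 = 5 - 25 = -20)
H(I, B) = -92 - B
H(-181, O) - z(-62) = (-92 - 1*187) - 1*(-20) = (-92 - 187) + 20 = -279 + 20 = -259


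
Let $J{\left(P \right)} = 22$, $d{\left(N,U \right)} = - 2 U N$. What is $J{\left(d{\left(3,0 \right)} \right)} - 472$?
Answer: $-450$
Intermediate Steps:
$d{\left(N,U \right)} = - 2 N U$
$J{\left(d{\left(3,0 \right)} \right)} - 472 = 22 - 472 = -450$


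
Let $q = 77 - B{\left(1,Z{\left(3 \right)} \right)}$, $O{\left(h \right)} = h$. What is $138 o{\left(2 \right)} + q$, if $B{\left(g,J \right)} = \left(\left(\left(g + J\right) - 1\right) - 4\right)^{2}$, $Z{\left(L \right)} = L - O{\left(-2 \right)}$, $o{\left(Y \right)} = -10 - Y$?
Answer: $-1580$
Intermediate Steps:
$Z{\left(L \right)} = 2 + L$ ($Z{\left(L \right)} = L - -2 = L + 2 = 2 + L$)
$B{\left(g,J \right)} = \left(-5 + J + g\right)^{2}$ ($B{\left(g,J \right)} = \left(\left(\left(J + g\right) - 1\right) - 4\right)^{2} = \left(\left(-1 + J + g\right) - 4\right)^{2} = \left(-5 + J + g\right)^{2}$)
$q = 76$ ($q = 77 - \left(-5 + \left(2 + 3\right) + 1\right)^{2} = 77 - \left(-5 + 5 + 1\right)^{2} = 77 - 1^{2} = 77 - 1 = 76$)
$138 o{\left(2 \right)} + q = 138 \left(-10 - 2\right) + 76 = 138 \left(-12\right) + 76 = -1656 + 76 = -1580$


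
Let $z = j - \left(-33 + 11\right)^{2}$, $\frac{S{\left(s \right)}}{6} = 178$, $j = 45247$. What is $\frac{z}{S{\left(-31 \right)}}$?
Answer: $\frac{14921}{356} \approx 41.913$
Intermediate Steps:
$S{\left(s \right)} = 1068$ ($S{\left(s \right)} = 6 \cdot 178 = 1068$)
$z = 44763$ ($z = 45247 - \left(-33 + 11\right)^{2} = 45247 - \left(-22\right)^{2} = 45247 - 484 = 44763$)
$\frac{z}{S{\left(-31 \right)}} = \frac{44763}{1068} = 44763 \cdot \frac{1}{1068} = \frac{14921}{356}$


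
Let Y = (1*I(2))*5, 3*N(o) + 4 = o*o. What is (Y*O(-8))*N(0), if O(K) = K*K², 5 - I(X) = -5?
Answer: 102400/3 ≈ 34133.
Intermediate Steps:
I(X) = 10 (I(X) = 5 - 1*(-5) = 5 + 5 = 10)
N(o) = -4/3 + o²/3 (N(o) = -4/3 + (o*o)/3 = -4/3 + o²/3)
Y = 50 (Y = (1*10)*5 = 10*5 = 50)
O(K) = K³
(Y*O(-8))*N(0) = (50*(-8)³)*(-4/3 + (⅓)*0²) = (50*(-512))*(-4/3 + (⅓)*0) = -25600*(-4/3 + 0) = -25600*(-4/3) = 102400/3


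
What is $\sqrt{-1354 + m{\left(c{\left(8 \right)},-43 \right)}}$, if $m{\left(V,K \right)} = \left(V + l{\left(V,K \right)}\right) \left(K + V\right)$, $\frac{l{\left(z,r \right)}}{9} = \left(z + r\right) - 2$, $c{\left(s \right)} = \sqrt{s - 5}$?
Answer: $\sqrt{16091 - 835 \sqrt{3}} \approx 121.02$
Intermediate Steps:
$c{\left(s \right)} = \sqrt{-5 + s}$
$l{\left(z,r \right)} = -18 + 9 r + 9 z$ ($l{\left(z,r \right)} = 9 \left(\left(z + r\right) - 2\right) = 9 \left(\left(r + z\right) - 2\right) = 9 \left(-2 + r + z\right) = -18 + 9 r + 9 z$)
$m{\left(V,K \right)} = \left(K + V\right) \left(-18 + 9 K + 10 V\right)$ ($m{\left(V,K \right)} = \left(V + \left(-18 + 9 K + 9 V\right)\right) \left(K + V\right) = \left(-18 + 9 K + 10 V\right) \left(K + V\right) = \left(K + V\right) \left(-18 + 9 K + 10 V\right)$)
$\sqrt{-1354 + m{\left(c{\left(8 \right)},-43 \right)}} = \sqrt{-1354 + \left(\left(-18\right) \left(-43\right) - 18 \sqrt{-5 + 8} + 9 \left(-43\right)^{2} + 10 \left(\sqrt{-5 + 8}\right)^{2} + 19 \left(-43\right) \sqrt{-5 + 8}\right)} = \sqrt{-1354 + \left(774 - 18 \sqrt{3} + 9 \cdot 1849 + 10 \left(\sqrt{3}\right)^{2} + 19 \left(-43\right) \sqrt{3}\right)} = \sqrt{-1354 + \left(774 - 18 \sqrt{3} + 16641 + 10 \cdot 3 - 817 \sqrt{3}\right)} = \sqrt{-1354 + \left(774 - 18 \sqrt{3} + 16641 + 30 - 817 \sqrt{3}\right)} = \sqrt{-1354 + \left(17445 - 835 \sqrt{3}\right)} = \sqrt{16091 - 835 \sqrt{3}}$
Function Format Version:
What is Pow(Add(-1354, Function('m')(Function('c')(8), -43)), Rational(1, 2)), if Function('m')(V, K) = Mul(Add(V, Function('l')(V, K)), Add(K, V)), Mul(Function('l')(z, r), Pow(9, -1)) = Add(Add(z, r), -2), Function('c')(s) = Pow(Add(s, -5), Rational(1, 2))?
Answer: Pow(Add(16091, Mul(-835, Pow(3, Rational(1, 2)))), Rational(1, 2)) ≈ 121.02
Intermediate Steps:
Function('c')(s) = Pow(Add(-5, s), Rational(1, 2))
Function('l')(z, r) = Add(-18, Mul(9, r), Mul(9, z)) (Function('l')(z, r) = Mul(9, Add(Add(z, r), -2)) = Mul(9, Add(Add(r, z), -2)) = Mul(9, Add(-2, r, z)) = Add(-18, Mul(9, r), Mul(9, z)))
Function('m')(V, K) = Mul(Add(K, V), Add(-18, Mul(9, K), Mul(10, V))) (Function('m')(V, K) = Mul(Add(V, Add(-18, Mul(9, K), Mul(9, V))), Add(K, V)) = Mul(Add(-18, Mul(9, K), Mul(10, V)), Add(K, V)) = Mul(Add(K, V), Add(-18, Mul(9, K), Mul(10, V))))
Pow(Add(-1354, Function('m')(Function('c')(8), -43)), Rational(1, 2)) = Pow(Add(-1354, Add(Mul(-18, -43), Mul(-18, Pow(Add(-5, 8), Rational(1, 2))), Mul(9, Pow(-43, 2)), Mul(10, Pow(Pow(Add(-5, 8), Rational(1, 2)), 2)), Mul(19, -43, Pow(Add(-5, 8), Rational(1, 2))))), Rational(1, 2)) = Pow(Add(-1354, Add(774, Mul(-18, Pow(3, Rational(1, 2))), Mul(9, 1849), Mul(10, Pow(Pow(3, Rational(1, 2)), 2)), Mul(19, -43, Pow(3, Rational(1, 2))))), Rational(1, 2)) = Pow(Add(-1354, Add(774, Mul(-18, Pow(3, Rational(1, 2))), 16641, Mul(10, 3), Mul(-817, Pow(3, Rational(1, 2))))), Rational(1, 2)) = Pow(Add(-1354, Add(774, Mul(-18, Pow(3, Rational(1, 2))), 16641, 30, Mul(-817, Pow(3, Rational(1, 2))))), Rational(1, 2)) = Pow(Add(-1354, Add(17445, Mul(-835, Pow(3, Rational(1, 2))))), Rational(1, 2)) = Pow(Add(16091, Mul(-835, Pow(3, Rational(1, 2)))), Rational(1, 2))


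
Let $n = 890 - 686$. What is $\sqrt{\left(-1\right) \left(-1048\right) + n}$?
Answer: $2 \sqrt{313} \approx 35.384$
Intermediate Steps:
$n = 204$ ($n = 890 - 686 = 204$)
$\sqrt{\left(-1\right) \left(-1048\right) + n} = \sqrt{\left(-1\right) \left(-1048\right) + 204} = \sqrt{1048 + 204} = \sqrt{1252} = 2 \sqrt{313}$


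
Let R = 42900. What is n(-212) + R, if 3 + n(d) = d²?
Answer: 87841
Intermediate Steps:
n(d) = -3 + d²
n(-212) + R = (-3 + (-212)²) + 42900 = (-3 + 44944) + 42900 = 44941 + 42900 = 87841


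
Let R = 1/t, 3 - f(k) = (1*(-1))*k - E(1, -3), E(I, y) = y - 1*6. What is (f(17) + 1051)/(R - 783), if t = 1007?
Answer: -534717/394240 ≈ -1.3563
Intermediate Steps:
E(I, y) = -6 + y (E(I, y) = y - 6 = -6 + y)
f(k) = -6 + k (f(k) = 3 - ((1*(-1))*k - (-6 - 3)) = 3 - (-k - 1*(-9)) = 3 - (-k + 9) = 3 - (9 - k) = 3 + (-9 + k) = -6 + k)
R = 1/1007 ≈ 0.00099305
(f(17) + 1051)/(R - 783) = ((-6 + 17) + 1051)/(1/1007 - 783) = (11 + 1051)/(-788480/1007) = 1062*(-1007/788480) = -534717/394240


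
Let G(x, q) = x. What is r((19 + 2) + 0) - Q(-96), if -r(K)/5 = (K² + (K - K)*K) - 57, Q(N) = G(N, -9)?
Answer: -1824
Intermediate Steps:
Q(N) = N
r(K) = 285 - 5*K² (r(K) = -5*((K² + (K - K)*K) - 57) = -5*((K² + 0*K) - 57) = -5*((K² + 0) - 57) = -5*(K² - 57) = -5*(-57 + K²) = 285 - 5*K²)
r((19 + 2) + 0) - Q(-96) = (285 - 5*((19 + 2) + 0)²) - 1*(-96) = (285 - 5*(21 + 0)²) + 96 = (285 - 5*21²) + 96 = (285 - 5*441) + 96 = (285 - 2205) + 96 = -1920 + 96 = -1824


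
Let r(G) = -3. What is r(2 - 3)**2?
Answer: 9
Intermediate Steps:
r(2 - 3)**2 = (-3)**2 = 9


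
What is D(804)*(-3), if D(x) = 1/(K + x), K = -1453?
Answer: 3/649 ≈ 0.0046225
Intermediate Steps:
D(x) = 1/(-1453 + x)
D(804)*(-3) = -3/(-1453 + 804) = -3/(-649) = -1/649*(-3) = 3/649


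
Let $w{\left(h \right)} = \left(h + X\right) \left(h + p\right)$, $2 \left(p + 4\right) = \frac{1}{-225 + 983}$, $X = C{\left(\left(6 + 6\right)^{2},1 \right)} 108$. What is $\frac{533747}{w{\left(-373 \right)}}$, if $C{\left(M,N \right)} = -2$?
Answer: $\frac{809160452}{336631759} \approx 2.4037$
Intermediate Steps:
$X = -216$ ($X = \left(-2\right) 108 = -216$)
$p = - \frac{6063}{1516}$ ($p = -4 + \frac{1}{2 \left(-225 + 983\right)} = -4 + \frac{1}{2 \cdot 758} = -4 + \frac{1}{2} \cdot \frac{1}{758} = -4 + \frac{1}{1516} = - \frac{6063}{1516} \approx -3.9993$)
$w{\left(h \right)} = \left(-216 + h\right) \left(- \frac{6063}{1516} + h\right)$ ($w{\left(h \right)} = \left(h - 216\right) \left(h - \frac{6063}{1516}\right) = \left(-216 + h\right) \left(- \frac{6063}{1516} + h\right)$)
$\frac{533747}{w{\left(-373 \right)}} = \frac{533747}{\frac{327402}{379} + \left(-373\right)^{2} - - \frac{124402587}{1516}} = \frac{533747}{\frac{327402}{379} + 139129 + \frac{124402587}{1516}} = \frac{533747}{\frac{336631759}{1516}} = 533747 \cdot \frac{1516}{336631759} = \frac{809160452}{336631759}$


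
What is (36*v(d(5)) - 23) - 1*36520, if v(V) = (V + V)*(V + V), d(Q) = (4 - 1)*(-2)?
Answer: -31359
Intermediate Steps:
d(Q) = -6 (d(Q) = 3*(-2) = -6)
v(V) = 4*V² (v(V) = (2*V)*(2*V) = 4*V²)
(36*v(d(5)) - 23) - 1*36520 = (36*(4*(-6)²) - 23) - 1*36520 = (36*(4*36) - 23) - 36520 = (36*144 - 23) - 36520 = (5184 - 23) - 36520 = 5161 - 36520 = -31359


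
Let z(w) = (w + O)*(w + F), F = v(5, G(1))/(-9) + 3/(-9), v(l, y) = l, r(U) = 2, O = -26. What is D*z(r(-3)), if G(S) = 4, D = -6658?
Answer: 532640/3 ≈ 1.7755e+5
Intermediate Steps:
F = -8/9 (F = 5/(-9) + 3/(-9) = 5*(-⅑) + 3*(-⅑) = -5/9 - ⅓ = -8/9 ≈ -0.88889)
z(w) = (-26 + w)*(-8/9 + w) (z(w) = (w - 26)*(w - 8/9) = (-26 + w)*(-8/9 + w))
D*z(r(-3)) = -6658*(208/9 + 2² - 242/9*2) = -6658*(208/9 + 4 - 484/9) = -6658*(-80/3) = 532640/3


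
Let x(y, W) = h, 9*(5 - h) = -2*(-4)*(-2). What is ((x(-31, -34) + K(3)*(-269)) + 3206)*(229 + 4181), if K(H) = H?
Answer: 10609480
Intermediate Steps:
h = 61/9 (h = 5 - (-2*(-4))*(-2)/9 = 5 - 8*(-2)/9 = 5 - ⅑*(-16) = 5 + 16/9 = 61/9 ≈ 6.7778)
x(y, W) = 61/9
((x(-31, -34) + K(3)*(-269)) + 3206)*(229 + 4181) = ((61/9 + 3*(-269)) + 3206)*(229 + 4181) = ((61/9 - 807) + 3206)*4410 = (-7202/9 + 3206)*4410 = (21652/9)*4410 = 10609480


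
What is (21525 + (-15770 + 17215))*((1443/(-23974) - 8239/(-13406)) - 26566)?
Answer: -49029540734249180/80348861 ≈ -6.1021e+8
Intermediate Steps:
(21525 + (-15770 + 17215))*((1443/(-23974) - 8239/(-13406)) - 26566) = (21525 + 1445)*((1443*(-1/23974) - 8239*(-1/13406)) - 26566) = 22970*((-1443/23974 + 8239/13406) - 26566) = 22970*(44544232/80348861 - 26566) = 22970*(-2134503297094/80348861) = -49029540734249180/80348861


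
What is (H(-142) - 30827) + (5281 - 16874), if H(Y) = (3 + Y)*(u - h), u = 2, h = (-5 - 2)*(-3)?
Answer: -39779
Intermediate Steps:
h = 21 (h = -7*(-3) = 21)
H(Y) = -57 - 19*Y (H(Y) = (3 + Y)*(2 - 1*21) = (3 + Y)*(2 - 21) = (3 + Y)*(-19) = -57 - 19*Y)
(H(-142) - 30827) + (5281 - 16874) = ((-57 - 19*(-142)) - 30827) + (5281 - 16874) = ((-57 + 2698) - 30827) - 11593 = (2641 - 30827) - 11593 = -28186 - 11593 = -39779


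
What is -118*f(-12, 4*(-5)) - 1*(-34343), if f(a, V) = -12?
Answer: 35759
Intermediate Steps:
-118*f(-12, 4*(-5)) - 1*(-34343) = -118*(-12) - 1*(-34343) = 1416 + 34343 = 35759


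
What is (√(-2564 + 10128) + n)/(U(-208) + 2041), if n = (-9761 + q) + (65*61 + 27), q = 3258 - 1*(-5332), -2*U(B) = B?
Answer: 217/165 + 2*√1891/2145 ≈ 1.3557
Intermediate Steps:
U(B) = -B/2
q = 8590 (q = 3258 + 5332 = 8590)
n = 2821 (n = (-9761 + 8590) + (65*61 + 27) = -1171 + (3965 + 27) = -1171 + 3992 = 2821)
(√(-2564 + 10128) + n)/(U(-208) + 2041) = (√(-2564 + 10128) + 2821)/(-½*(-208) + 2041) = (√7564 + 2821)/(104 + 2041) = (2*√1891 + 2821)/2145 = (2821 + 2*√1891)*(1/2145) = 217/165 + 2*√1891/2145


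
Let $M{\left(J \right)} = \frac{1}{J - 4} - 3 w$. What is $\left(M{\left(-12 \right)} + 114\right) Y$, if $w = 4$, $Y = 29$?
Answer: $\frac{47299}{16} \approx 2956.2$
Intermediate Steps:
$M{\left(J \right)} = -12 + \frac{1}{-4 + J}$ ($M{\left(J \right)} = \frac{1}{J - 4} - 12 = \frac{1}{-4 + J} - 12 = -12 + \frac{1}{-4 + J}$)
$\left(M{\left(-12 \right)} + 114\right) Y = \left(\frac{49 - -144}{-4 - 12} + 114\right) 29 = \left(\frac{49 + 144}{-16} + 114\right) 29 = \left(\left(- \frac{1}{16}\right) 193 + 114\right) 29 = \left(- \frac{193}{16} + 114\right) 29 = \frac{1631}{16} \cdot 29 = \frac{47299}{16}$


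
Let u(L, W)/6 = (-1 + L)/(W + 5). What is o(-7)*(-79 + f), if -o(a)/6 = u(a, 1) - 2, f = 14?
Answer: -3900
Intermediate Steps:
u(L, W) = 6*(-1 + L)/(5 + W) (u(L, W) = 6*((-1 + L)/(W + 5)) = 6*((-1 + L)/(5 + W)) = 6*(-1 + L)/(5 + W))
o(a) = 18 - 6*a (o(a) = -6*(6*(-1 + a)/(5 + 1) - 2) = -6*(6*(-1 + a)/6 - 2) = -6*(6*(1/6)*(-1 + a) - 2) = -6*((-1 + a) - 2) = -6*(-3 + a) = 18 - 6*a)
o(-7)*(-79 + f) = (18 - 6*(-7))*(-79 + 14) = (18 + 42)*(-65) = 60*(-65) = -3900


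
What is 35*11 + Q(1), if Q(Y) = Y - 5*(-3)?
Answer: 401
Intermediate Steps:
Q(Y) = 15 + Y (Q(Y) = Y + 15 = 15 + Y)
35*11 + Q(1) = 35*11 + (15 + 1) = 385 + 16 = 401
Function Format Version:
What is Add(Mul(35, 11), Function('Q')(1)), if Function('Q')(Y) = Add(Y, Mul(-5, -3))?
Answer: 401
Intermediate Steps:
Function('Q')(Y) = Add(15, Y) (Function('Q')(Y) = Add(Y, 15) = Add(15, Y))
Add(Mul(35, 11), Function('Q')(1)) = Add(Mul(35, 11), Add(15, 1)) = Add(385, 16) = 401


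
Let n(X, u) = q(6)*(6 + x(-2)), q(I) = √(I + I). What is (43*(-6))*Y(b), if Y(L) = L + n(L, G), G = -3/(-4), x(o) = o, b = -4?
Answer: 1032 - 2064*√3 ≈ -2543.0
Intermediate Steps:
q(I) = √2*√I (q(I) = √(2*I) = √2*√I)
G = ¾ (G = -3*(-¼) = ¾ ≈ 0.75000)
n(X, u) = 8*√3 (n(X, u) = (√2*√6)*(6 - 2) = (2*√3)*4 = 8*√3)
Y(L) = L + 8*√3
(43*(-6))*Y(b) = (43*(-6))*(-4 + 8*√3) = -258*(-4 + 8*√3) = 1032 - 2064*√3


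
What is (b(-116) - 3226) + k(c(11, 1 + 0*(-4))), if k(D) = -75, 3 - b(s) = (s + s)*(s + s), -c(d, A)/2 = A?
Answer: -57122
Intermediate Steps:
c(d, A) = -2*A
b(s) = 3 - 4*s² (b(s) = 3 - (s + s)*(s + s) = 3 - 2*s*2*s = 3 - 4*s²)
(b(-116) - 3226) + k(c(11, 1 + 0*(-4))) = ((3 - 4*(-116)²) - 3226) - 75 = ((3 - 4*13456) - 3226) - 75 = ((3 - 53824) - 3226) - 75 = (-53821 - 3226) - 75 = -57047 - 75 = -57122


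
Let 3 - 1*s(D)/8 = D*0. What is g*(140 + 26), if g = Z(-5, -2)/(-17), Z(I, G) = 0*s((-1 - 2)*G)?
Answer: 0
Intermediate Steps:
s(D) = 24 (s(D) = 24 - 8*D*0 = 24 - 8*0 = 24 + 0 = 24)
Z(I, G) = 0 (Z(I, G) = 0*24 = 0)
g = 0 (g = 0/(-17) = 0*(-1/17) = 0)
g*(140 + 26) = 0*(140 + 26) = 0*166 = 0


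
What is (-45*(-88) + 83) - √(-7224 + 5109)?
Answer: 4043 - 3*I*√235 ≈ 4043.0 - 45.989*I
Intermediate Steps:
(-45*(-88) + 83) - √(-7224 + 5109) = (3960 + 83) - √(-2115) = 4043 - 3*I*√235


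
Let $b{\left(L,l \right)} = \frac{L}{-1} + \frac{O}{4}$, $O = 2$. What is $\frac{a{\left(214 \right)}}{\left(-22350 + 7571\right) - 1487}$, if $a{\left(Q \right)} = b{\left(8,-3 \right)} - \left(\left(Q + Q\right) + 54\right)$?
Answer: $\frac{979}{32532} \approx 0.030093$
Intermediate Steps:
$b{\left(L,l \right)} = \frac{1}{2} - L$ ($b{\left(L,l \right)} = \frac{L}{-1} + \frac{2}{4} = L \left(-1\right) + 2 \cdot \frac{1}{4} = - L + \frac{1}{2} = \frac{1}{2} - L$)
$a{\left(Q \right)} = - \frac{123}{2} - 2 Q$ ($a{\left(Q \right)} = \left(\frac{1}{2} - 8\right) - \left(\left(Q + Q\right) + 54\right) = \left(\frac{1}{2} - 8\right) - \left(2 Q + 54\right) = - \frac{15}{2} - \left(54 + 2 Q\right) = - \frac{123}{2} - 2 Q$)
$\frac{a{\left(214 \right)}}{\left(-22350 + 7571\right) - 1487} = \frac{- \frac{123}{2} - 428}{\left(-22350 + 7571\right) - 1487} = \frac{- \frac{123}{2} - 428}{-14779 - 1487} = - \frac{979}{2 \left(-16266\right)} = \left(- \frac{979}{2}\right) \left(- \frac{1}{16266}\right) = \frac{979}{32532}$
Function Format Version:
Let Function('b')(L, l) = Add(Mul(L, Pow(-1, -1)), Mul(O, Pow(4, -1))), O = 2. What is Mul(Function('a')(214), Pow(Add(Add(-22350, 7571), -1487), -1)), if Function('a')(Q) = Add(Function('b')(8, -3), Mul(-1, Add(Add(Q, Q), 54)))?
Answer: Rational(979, 32532) ≈ 0.030093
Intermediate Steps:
Function('b')(L, l) = Add(Rational(1, 2), Mul(-1, L)) (Function('b')(L, l) = Add(Mul(L, Pow(-1, -1)), Mul(2, Pow(4, -1))) = Add(Mul(L, -1), Mul(2, Rational(1, 4))) = Add(Mul(-1, L), Rational(1, 2)) = Add(Rational(1, 2), Mul(-1, L)))
Function('a')(Q) = Add(Rational(-123, 2), Mul(-2, Q)) (Function('a')(Q) = Add(Add(Rational(1, 2), Mul(-1, 8)), Mul(-1, Add(Add(Q, Q), 54))) = Add(Add(Rational(1, 2), -8), Mul(-1, Add(Mul(2, Q), 54))) = Add(Rational(-15, 2), Mul(-1, Add(54, Mul(2, Q)))) = Add(Rational(-15, 2), Add(-54, Mul(-2, Q))) = Add(Rational(-123, 2), Mul(-2, Q)))
Mul(Function('a')(214), Pow(Add(Add(-22350, 7571), -1487), -1)) = Mul(Add(Rational(-123, 2), Mul(-2, 214)), Pow(Add(Add(-22350, 7571), -1487), -1)) = Mul(Add(Rational(-123, 2), -428), Pow(Add(-14779, -1487), -1)) = Mul(Rational(-979, 2), Pow(-16266, -1)) = Mul(Rational(-979, 2), Rational(-1, 16266)) = Rational(979, 32532)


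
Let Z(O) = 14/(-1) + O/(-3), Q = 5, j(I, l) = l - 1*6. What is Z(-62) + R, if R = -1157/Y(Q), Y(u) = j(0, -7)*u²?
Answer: 767/75 ≈ 10.227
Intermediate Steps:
j(I, l) = -6 + l (j(I, l) = l - 6 = -6 + l)
Y(u) = -13*u² (Y(u) = (-6 - 7)*u² = -13*u²)
Z(O) = -14 - O/3 (Z(O) = 14*(-1) + O*(-⅓) = -14 - O/3)
R = 89/25 (R = -1157/((-13*5²)) = -1157/((-13*25)) = -1157/(-325) = -1157*(-1/325) = 89/25 ≈ 3.5600)
Z(-62) + R = (-14 - ⅓*(-62)) + 89/25 = (-14 + 62/3) + 89/25 = 20/3 + 89/25 = 767/75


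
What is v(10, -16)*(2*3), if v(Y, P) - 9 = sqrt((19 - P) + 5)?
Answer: 54 + 12*sqrt(10) ≈ 91.947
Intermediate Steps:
v(Y, P) = 9 + sqrt(24 - P) (v(Y, P) = 9 + sqrt((19 - P) + 5) = 9 + sqrt(24 - P))
v(10, -16)*(2*3) = (9 + sqrt(24 - 1*(-16)))*(2*3) = (9 + sqrt(24 + 16))*6 = (9 + sqrt(40))*6 = (9 + 2*sqrt(10))*6 = 54 + 12*sqrt(10)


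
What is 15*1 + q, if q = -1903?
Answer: -1888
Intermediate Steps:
15*1 + q = 15*1 - 1903 = 15 - 1903 = -1888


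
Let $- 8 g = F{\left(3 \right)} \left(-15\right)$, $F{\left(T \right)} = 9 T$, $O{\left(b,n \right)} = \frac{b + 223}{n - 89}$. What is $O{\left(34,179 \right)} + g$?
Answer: $\frac{19253}{360} \approx 53.481$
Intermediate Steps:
$O{\left(b,n \right)} = \frac{223 + b}{-89 + n}$
$g = \frac{405}{8}$ ($g = - \frac{9 \cdot 3 \left(-15\right)}{8} = - \frac{27 \left(-15\right)}{8} = \left(- \frac{1}{8}\right) \left(-405\right) = \frac{405}{8} \approx 50.625$)
$O{\left(34,179 \right)} + g = \frac{223 + 34}{-89 + 179} + \frac{405}{8} = \frac{1}{90} \cdot 257 + \frac{405}{8} = \frac{257}{90} + \frac{405}{8} = \frac{19253}{360}$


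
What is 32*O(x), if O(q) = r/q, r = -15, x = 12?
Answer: -40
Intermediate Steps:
O(q) = -15/q
32*O(x) = 32*(-15/12) = 32*(-15*1/12) = 32*(-5/4) = -40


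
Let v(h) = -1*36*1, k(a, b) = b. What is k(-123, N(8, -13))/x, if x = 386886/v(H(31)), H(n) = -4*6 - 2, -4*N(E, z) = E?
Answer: 12/64481 ≈ 0.00018610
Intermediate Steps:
N(E, z) = -E/4
H(n) = -26 (H(n) = -24 - 2 = -26)
v(h) = -36 (v(h) = -36*1 = -36)
x = -64481/6 (x = 386886/(-36) = 386886*(-1/36) = -64481/6 ≈ -10747.)
k(-123, N(8, -13))/x = (-¼*8)/(-64481/6) = -2*(-6/64481) = 12/64481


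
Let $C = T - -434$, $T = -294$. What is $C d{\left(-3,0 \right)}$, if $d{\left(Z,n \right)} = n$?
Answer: $0$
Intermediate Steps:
$C = 140$ ($C = -294 - -434 = -294 + 434 = 140$)
$C d{\left(-3,0 \right)} = 140 \cdot 0 = 0$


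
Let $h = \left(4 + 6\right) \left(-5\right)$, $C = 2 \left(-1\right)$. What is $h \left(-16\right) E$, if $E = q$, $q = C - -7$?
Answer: $4000$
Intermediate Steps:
$C = -2$
$q = 5$ ($q = -2 - -7 = -2 + 7 = 5$)
$h = -50$ ($h = 10 \left(-5\right) = -50$)
$E = 5$
$h \left(-16\right) E = \left(-50\right) \left(-16\right) 5 = 800 \cdot 5 = 4000$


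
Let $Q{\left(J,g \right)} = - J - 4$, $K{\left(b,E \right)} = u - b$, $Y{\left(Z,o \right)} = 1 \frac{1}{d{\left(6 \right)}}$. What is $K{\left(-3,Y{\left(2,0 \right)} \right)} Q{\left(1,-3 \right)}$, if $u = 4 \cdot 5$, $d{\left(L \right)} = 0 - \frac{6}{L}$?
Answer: $-115$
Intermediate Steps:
$d{\left(L \right)} = - \frac{6}{L}$ ($d{\left(L \right)} = 0 - \frac{6}{L} = - \frac{6}{L}$)
$u = 20$
$Y{\left(Z,o \right)} = -1$ ($Y{\left(Z,o \right)} = 1 \frac{1}{\left(-6\right) \frac{1}{6}} = 1 \frac{1}{-1} = 1 \left(-1\right) = -1$)
$K{\left(b,E \right)} = 20 - b$
$Q{\left(J,g \right)} = -4 - J$
$K{\left(-3,Y{\left(2,0 \right)} \right)} Q{\left(1,-3 \right)} = \left(20 - -3\right) \left(-4 - 1\right) = \left(20 + 3\right) \left(-4 - 1\right) = 23 \left(-5\right) = -115$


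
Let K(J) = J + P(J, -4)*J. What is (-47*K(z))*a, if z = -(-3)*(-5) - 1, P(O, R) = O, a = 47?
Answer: -530160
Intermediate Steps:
z = -16 (z = -3*5 - 1 = -15 - 1 = -16)
K(J) = J + J² (K(J) = J + J*J = J + J²)
(-47*K(z))*a = -(-752)*(1 - 16)*47 = -(-752)*(-15)*47 = -47*240*47 = -11280*47 = -530160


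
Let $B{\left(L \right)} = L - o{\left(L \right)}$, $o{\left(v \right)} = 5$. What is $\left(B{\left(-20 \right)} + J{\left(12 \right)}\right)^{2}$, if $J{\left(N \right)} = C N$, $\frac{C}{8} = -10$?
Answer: $970225$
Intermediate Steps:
$C = -80$ ($C = 8 \left(-10\right) = -80$)
$B{\left(L \right)} = -5 + L$ ($B{\left(L \right)} = L - 5 = -5 + L$)
$J{\left(N \right)} = - 80 N$
$\left(B{\left(-20 \right)} + J{\left(12 \right)}\right)^{2} = \left(\left(-5 - 20\right) - 960\right)^{2} = \left(-25 - 960\right)^{2} = \left(-985\right)^{2} = 970225$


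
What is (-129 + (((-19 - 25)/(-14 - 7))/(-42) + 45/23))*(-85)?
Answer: 109574180/10143 ≈ 10803.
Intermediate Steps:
(-129 + (((-19 - 25)/(-14 - 7))/(-42) + 45/23))*(-85) = (-129 + (-44/(-21)*(-1/42) + 45*(1/23)))*(-85) = (-129 + (-44*(-1/21)*(-1/42) + 45/23))*(-85) = (-129 + ((44/21)*(-1/42) + 45/23))*(-85) = (-129 + (-22/441 + 45/23))*(-85) = (-129 + 19339/10143)*(-85) = -1289108/10143*(-85) = 109574180/10143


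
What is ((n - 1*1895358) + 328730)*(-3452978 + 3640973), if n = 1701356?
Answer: 25328190360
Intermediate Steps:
((n - 1*1895358) + 328730)*(-3452978 + 3640973) = ((1701356 - 1*1895358) + 328730)*(-3452978 + 3640973) = ((1701356 - 1895358) + 328730)*187995 = (-194002 + 328730)*187995 = 134728*187995 = 25328190360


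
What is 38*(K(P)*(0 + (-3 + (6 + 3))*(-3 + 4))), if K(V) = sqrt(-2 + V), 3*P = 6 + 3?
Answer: 228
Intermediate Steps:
P = 3 (P = (6 + 3)/3 = (1/3)*9 = 3)
38*(K(P)*(0 + (-3 + (6 + 3))*(-3 + 4))) = 38*(sqrt(-2 + 3)*(0 + (-3 + (6 + 3))*(-3 + 4))) = 38*(sqrt(1)*(0 + (-3 + 9)*1)) = 38*(1*(0 + 6*1)) = 38*(1*(0 + 6)) = 38*(1*6) = 38*6 = 228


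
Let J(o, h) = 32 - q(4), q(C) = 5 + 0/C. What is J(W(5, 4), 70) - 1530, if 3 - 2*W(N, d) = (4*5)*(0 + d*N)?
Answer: -1503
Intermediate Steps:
q(C) = 5 (q(C) = 5 + 0 = 5)
W(N, d) = 3/2 - 10*N*d (W(N, d) = 3/2 - 4*5*(0 + d*N)/2 = 3/2 - 10*(0 + N*d) = 3/2 - 10*N*d)
J(o, h) = 27 (J(o, h) = 32 - 1*5 = 32 - 5 = 27)
J(W(5, 4), 70) - 1530 = 27 - 1530 = -1503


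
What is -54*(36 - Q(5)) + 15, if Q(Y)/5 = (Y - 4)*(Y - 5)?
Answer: -1929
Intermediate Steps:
Q(Y) = 5*(-5 + Y)*(-4 + Y) (Q(Y) = 5*((Y - 4)*(Y - 5)) = 5*((-4 + Y)*(-5 + Y)) = 5*((-5 + Y)*(-4 + Y)) = 5*(-5 + Y)*(-4 + Y))
-54*(36 - Q(5)) + 15 = -54*(36 - (100 - 45*5 + 5*5**2)) + 15 = -54*(36 - (100 - 225 + 5*25)) + 15 = -54*(36 - (100 - 225 + 125)) + 15 = -54*(36 - 1*0) + 15 = -54*(36 + 0) + 15 = -54*36 + 15 = -1944 + 15 = -1929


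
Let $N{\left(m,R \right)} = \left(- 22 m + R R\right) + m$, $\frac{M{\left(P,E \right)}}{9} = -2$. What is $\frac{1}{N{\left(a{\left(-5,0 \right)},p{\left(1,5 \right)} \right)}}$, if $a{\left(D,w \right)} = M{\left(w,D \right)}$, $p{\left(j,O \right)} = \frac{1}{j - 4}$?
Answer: $\frac{9}{3403} \approx 0.0026447$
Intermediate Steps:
$p{\left(j,O \right)} = \frac{1}{-4 + j}$
$M{\left(P,E \right)} = -18$ ($M{\left(P,E \right)} = 9 \left(-2\right) = -18$)
$a{\left(D,w \right)} = -18$
$N{\left(m,R \right)} = R^{2} - 21 m$ ($N{\left(m,R \right)} = \left(- 22 m + R^{2}\right) + m = \left(R^{2} - 22 m\right) + m = R^{2} - 21 m$)
$\frac{1}{N{\left(a{\left(-5,0 \right)},p{\left(1,5 \right)} \right)}} = \frac{1}{\left(\frac{1}{-4 + 1}\right)^{2} - -378} = \frac{1}{\left(\frac{1}{-3}\right)^{2} + 378} = \frac{1}{\left(- \frac{1}{3}\right)^{2} + 378} = \frac{1}{\frac{1}{9} + 378} = \frac{1}{\frac{3403}{9}} = \frac{9}{3403}$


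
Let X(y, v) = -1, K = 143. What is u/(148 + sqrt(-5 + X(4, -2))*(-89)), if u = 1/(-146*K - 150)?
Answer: -37/364993510 - 89*I*sqrt(6)/1459974040 ≈ -1.0137e-7 - 1.4932e-7*I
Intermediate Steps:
u = -1/21028 (u = 1/(-146*143 - 150) = 1/(-20878 - 150) = 1/(-21028) = -1/21028 ≈ -4.7556e-5)
u/(148 + sqrt(-5 + X(4, -2))*(-89)) = -1/(21028*(148 + sqrt(-5 - 1)*(-89))) = -1/(21028*(148 + sqrt(-6)*(-89))) = -1/(21028*(148 + (I*sqrt(6))*(-89))) = -1/(21028*(148 - 89*I*sqrt(6)))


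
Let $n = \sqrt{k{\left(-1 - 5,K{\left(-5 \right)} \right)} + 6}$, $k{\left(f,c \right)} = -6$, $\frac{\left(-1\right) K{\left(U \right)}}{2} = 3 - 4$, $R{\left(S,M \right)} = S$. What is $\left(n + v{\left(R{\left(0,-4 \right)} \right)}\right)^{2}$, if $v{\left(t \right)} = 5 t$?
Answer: $0$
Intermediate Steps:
$K{\left(U \right)} = 2$ ($K{\left(U \right)} = - 2 \left(3 - 4\right) = \left(-2\right) \left(-1\right) = 2$)
$n = 0$ ($n = \sqrt{-6 + 6} = \sqrt{0} = 0$)
$\left(n + v{\left(R{\left(0,-4 \right)} \right)}\right)^{2} = \left(0 + 5 \cdot 0\right)^{2} = \left(0 + 0\right)^{2} = 0^{2} = 0$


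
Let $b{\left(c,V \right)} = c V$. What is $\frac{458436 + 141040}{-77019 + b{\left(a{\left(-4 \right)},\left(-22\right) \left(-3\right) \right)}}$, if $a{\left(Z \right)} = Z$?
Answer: $- \frac{599476}{77283} \approx -7.7569$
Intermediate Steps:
$b{\left(c,V \right)} = V c$
$\frac{458436 + 141040}{-77019 + b{\left(a{\left(-4 \right)},\left(-22\right) \left(-3\right) \right)}} = \frac{458436 + 141040}{-77019 + \left(-22\right) \left(-3\right) \left(-4\right)} = \frac{599476}{-77019 + 66 \left(-4\right)} = \frac{599476}{-77019 - 264} = \frac{599476}{-77283} = 599476 \left(- \frac{1}{77283}\right) = - \frac{599476}{77283}$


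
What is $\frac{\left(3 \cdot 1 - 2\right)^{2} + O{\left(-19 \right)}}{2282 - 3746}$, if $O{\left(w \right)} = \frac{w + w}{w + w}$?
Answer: $- \frac{1}{732} \approx -0.0013661$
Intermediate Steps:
$O{\left(w \right)} = 1$ ($O{\left(w \right)} = \frac{2 w}{2 w} = 2 w \frac{1}{2 w} = 1$)
$\frac{\left(3 \cdot 1 - 2\right)^{2} + O{\left(-19 \right)}}{2282 - 3746} = \frac{\left(3 \cdot 1 - 2\right)^{2} + 1}{2282 - 3746} = \frac{\left(3 - 2\right)^{2} + 1}{-1464} = \left(1^{2} + 1\right) \left(- \frac{1}{1464}\right) = \left(1 + 1\right) \left(- \frac{1}{1464}\right) = 2 \left(- \frac{1}{1464}\right) = - \frac{1}{732}$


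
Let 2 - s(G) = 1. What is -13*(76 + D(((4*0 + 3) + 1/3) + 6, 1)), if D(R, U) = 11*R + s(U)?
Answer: -7007/3 ≈ -2335.7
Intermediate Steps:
s(G) = 1 (s(G) = 2 - 1*1 = 2 - 1 = 1)
D(R, U) = 1 + 11*R (D(R, U) = 11*R + 1 = 1 + 11*R)
-13*(76 + D(((4*0 + 3) + 1/3) + 6, 1)) = -13*(76 + (1 + 11*(((4*0 + 3) + 1/3) + 6))) = -13*(76 + (1 + 11*(((0 + 3) + 1*(⅓)) + 6))) = -13*(76 + (1 + 11*((3 + ⅓) + 6))) = -13*(76 + (1 + 11*(10/3 + 6))) = -13*(76 + (1 + 11*(28/3))) = -13*(76 + (1 + 308/3)) = -13*(76 + 311/3) = -13*539/3 = -7007/3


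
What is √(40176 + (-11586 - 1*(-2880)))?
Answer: √31470 ≈ 177.40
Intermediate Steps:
√(40176 + (-11586 - 1*(-2880))) = √(40176 + (-11586 + 2880)) = √(40176 - 8706) = √31470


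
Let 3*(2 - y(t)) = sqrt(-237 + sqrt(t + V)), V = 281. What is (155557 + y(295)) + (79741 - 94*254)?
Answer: 211424 - I*sqrt(213)/3 ≈ 2.1142e+5 - 4.8648*I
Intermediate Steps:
y(t) = 2 - sqrt(-237 + sqrt(281 + t))/3 (y(t) = 2 - sqrt(-237 + sqrt(t + 281))/3 = 2 - sqrt(-237 + sqrt(281 + t))/3)
(155557 + y(295)) + (79741 - 94*254) = (155557 + (2 - sqrt(-237 + sqrt(281 + 295))/3)) + (79741 - 94*254) = (155557 + (2 - sqrt(-237 + sqrt(576))/3)) + (79741 - 23876) = (155557 + (2 - sqrt(-237 + 24)/3)) + 55865 = (155557 + (2 - I*sqrt(213)/3)) + 55865 = (155559 - I*sqrt(213)/3) + 55865 = 211424 - I*sqrt(213)/3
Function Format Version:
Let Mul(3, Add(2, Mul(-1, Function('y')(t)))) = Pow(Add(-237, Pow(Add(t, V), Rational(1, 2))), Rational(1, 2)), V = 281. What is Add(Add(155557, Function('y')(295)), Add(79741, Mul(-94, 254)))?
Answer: Add(211424, Mul(Rational(-1, 3), I, Pow(213, Rational(1, 2)))) ≈ Add(2.1142e+5, Mul(-4.8648, I))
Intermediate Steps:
Function('y')(t) = Add(2, Mul(Rational(-1, 3), Pow(Add(-237, Pow(Add(281, t), Rational(1, 2))), Rational(1, 2)))) (Function('y')(t) = Add(2, Mul(Rational(-1, 3), Pow(Add(-237, Pow(Add(t, 281), Rational(1, 2))), Rational(1, 2)))) = Add(2, Mul(Rational(-1, 3), Pow(Add(-237, Pow(Add(281, t), Rational(1, 2))), Rational(1, 2)))))
Add(Add(155557, Function('y')(295)), Add(79741, Mul(-94, 254))) = Add(Add(155557, Add(2, Mul(Rational(-1, 3), Pow(Add(-237, Pow(Add(281, 295), Rational(1, 2))), Rational(1, 2))))), Add(79741, Mul(-94, 254))) = Add(Add(155557, Add(2, Mul(Rational(-1, 3), Pow(Add(-237, Pow(576, Rational(1, 2))), Rational(1, 2))))), Add(79741, -23876)) = Add(Add(155557, Add(2, Mul(Rational(-1, 3), Pow(Add(-237, 24), Rational(1, 2))))), 55865) = Add(Add(155557, Add(2, Mul(Rational(-1, 3), Pow(-213, Rational(1, 2))))), 55865) = Add(Add(155557, Add(2, Mul(Rational(-1, 3), Mul(I, Pow(213, Rational(1, 2)))))), 55865) = Add(Add(155557, Add(2, Mul(Rational(-1, 3), I, Pow(213, Rational(1, 2))))), 55865) = Add(Add(155559, Mul(Rational(-1, 3), I, Pow(213, Rational(1, 2)))), 55865) = Add(211424, Mul(Rational(-1, 3), I, Pow(213, Rational(1, 2))))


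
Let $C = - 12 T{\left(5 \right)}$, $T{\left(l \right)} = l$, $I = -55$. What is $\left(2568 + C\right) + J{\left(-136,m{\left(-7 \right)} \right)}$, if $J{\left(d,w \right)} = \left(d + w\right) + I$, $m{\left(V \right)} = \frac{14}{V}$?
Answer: $2315$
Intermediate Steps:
$J{\left(d,w \right)} = -55 + d + w$ ($J{\left(d,w \right)} = \left(d + w\right) - 55 = -55 + d + w$)
$C = -60$ ($C = \left(-12\right) 5 = -60$)
$\left(2568 + C\right) + J{\left(-136,m{\left(-7 \right)} \right)} = \left(2568 - 60\right) - \left(191 + 2\right) = 2508 - 193 = 2315$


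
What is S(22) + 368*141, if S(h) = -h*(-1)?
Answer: 51910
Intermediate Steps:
S(h) = h
S(22) + 368*141 = 22 + 368*141 = 22 + 51888 = 51910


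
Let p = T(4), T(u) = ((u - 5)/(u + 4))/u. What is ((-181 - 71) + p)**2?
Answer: 65044225/1024 ≈ 63520.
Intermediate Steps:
T(u) = (-5 + u)/(u*(4 + u)) (T(u) = ((-5 + u)/(4 + u))/u = (-5 + u)/(u*(4 + u)))
p = -1/32 (p = (-5 + 4)/(4*(4 + 4)) = (1/4)*(-1)/8 = (1/4)*(1/8)*(-1) = -1/32 ≈ -0.031250)
((-181 - 71) + p)**2 = ((-181 - 71) - 1/32)**2 = (-252 - 1/32)**2 = (-8065/32)**2 = 65044225/1024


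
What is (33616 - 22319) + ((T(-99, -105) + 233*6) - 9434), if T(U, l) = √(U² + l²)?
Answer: 3261 + 3*√2314 ≈ 3405.3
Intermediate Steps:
(33616 - 22319) + ((T(-99, -105) + 233*6) - 9434) = (33616 - 22319) + ((√((-99)² + (-105)²) + 233*6) - 9434) = 11297 + ((√(9801 + 11025) + 1398) - 9434) = 11297 + ((√20826 + 1398) - 9434) = 11297 + ((3*√2314 + 1398) - 9434) = 11297 + ((1398 + 3*√2314) - 9434) = 11297 + (-8036 + 3*√2314) = 3261 + 3*√2314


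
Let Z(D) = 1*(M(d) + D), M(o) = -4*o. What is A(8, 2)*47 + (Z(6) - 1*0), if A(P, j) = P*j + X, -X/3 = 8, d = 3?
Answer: -382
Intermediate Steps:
X = -24 (X = -3*8 = -24)
Z(D) = -12 + D (Z(D) = 1*(-4*3 + D) = 1*(-12 + D) = -12 + D)
A(P, j) = -24 + P*j (A(P, j) = P*j - 24 = -24 + P*j)
A(8, 2)*47 + (Z(6) - 1*0) = (-24 + 8*2)*47 + ((-12 + 6) - 1*0) = (-24 + 16)*47 + (-6 + 0) = -8*47 - 6 = -376 - 6 = -382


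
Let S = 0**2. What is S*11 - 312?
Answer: -312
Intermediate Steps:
S = 0
S*11 - 312 = 0*11 - 312 = 0 - 312 = -312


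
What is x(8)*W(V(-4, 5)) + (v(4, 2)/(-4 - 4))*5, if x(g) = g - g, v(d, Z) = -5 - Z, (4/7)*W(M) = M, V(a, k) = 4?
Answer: 35/8 ≈ 4.3750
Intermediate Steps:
W(M) = 7*M/4
x(g) = 0
x(8)*W(V(-4, 5)) + (v(4, 2)/(-4 - 4))*5 = 0*((7/4)*4) + ((-5 - 1*2)/(-4 - 4))*5 = 0*7 + ((-5 - 2)/(-8))*5 = 0 - ⅛*(-7)*5 = 0 + (7/8)*5 = 0 + 35/8 = 35/8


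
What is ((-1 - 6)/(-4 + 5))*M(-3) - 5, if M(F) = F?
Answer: 16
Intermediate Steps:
((-1 - 6)/(-4 + 5))*M(-3) - 5 = ((-1 - 6)/(-4 + 5))*(-3) - 5 = -7/1*(-3) - 5 = -7*1*(-3) - 5 = -7*(-3) - 5 = 21 - 5 = 16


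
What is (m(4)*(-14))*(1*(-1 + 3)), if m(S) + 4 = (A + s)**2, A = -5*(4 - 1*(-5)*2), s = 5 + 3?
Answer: -107520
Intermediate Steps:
s = 8
A = -70 (A = -5*(4 + 5*2) = -5*(4 + 10) = -5*14 = -70)
m(S) = 3840 (m(S) = -4 + (-70 + 8)**2 = -4 + (-62)**2 = -4 + 3844 = 3840)
(m(4)*(-14))*(1*(-1 + 3)) = (3840*(-14))*(1*(-1 + 3)) = -53760*2 = -107520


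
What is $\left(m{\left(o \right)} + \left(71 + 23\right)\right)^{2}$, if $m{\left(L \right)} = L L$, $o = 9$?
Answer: $30625$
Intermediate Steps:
$m{\left(L \right)} = L^{2}$
$\left(m{\left(o \right)} + \left(71 + 23\right)\right)^{2} = \left(9^{2} + \left(71 + 23\right)\right)^{2} = \left(81 + 94\right)^{2} = 175^{2} = 30625$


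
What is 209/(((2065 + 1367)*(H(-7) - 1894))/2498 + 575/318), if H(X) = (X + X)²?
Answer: -83011038/925860049 ≈ -0.089658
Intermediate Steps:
H(X) = 4*X² (H(X) = (2*X)² = 4*X²)
209/(((2065 + 1367)*(H(-7) - 1894))/2498 + 575/318) = 209/(((2065 + 1367)*(4*(-7)² - 1894))/2498 + 575/318) = 209/((3432*(4*49 - 1894))*(1/2498) + 575*(1/318)) = 209/((3432*(196 - 1894))*(1/2498) + 575/318) = 209/((3432*(-1698))*(1/2498) + 575/318) = 209/(-5827536*1/2498 + 575/318) = 209/(-2913768/1249 + 575/318) = 209/(-925860049/397182) = 209*(-397182/925860049) = -83011038/925860049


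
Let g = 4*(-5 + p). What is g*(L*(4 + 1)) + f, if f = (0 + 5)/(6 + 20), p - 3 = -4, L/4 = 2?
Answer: -24955/26 ≈ -959.81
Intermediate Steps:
L = 8 (L = 4*2 = 8)
p = -1 (p = 3 - 4 = -1)
g = -24 (g = 4*(-5 - 1) = 4*(-6) = -24)
f = 5/26 ≈ 0.19231
g*(L*(4 + 1)) + f = -192*(4 + 1) + 5/26 = -192*5 + 5/26 = -24*40 + 5/26 = -960 + 5/26 = -24955/26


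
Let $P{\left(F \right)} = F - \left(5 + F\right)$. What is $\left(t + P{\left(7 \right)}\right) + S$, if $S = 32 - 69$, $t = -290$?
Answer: $-332$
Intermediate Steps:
$S = -37$
$P{\left(F \right)} = -5$ ($P{\left(F \right)} = F - \left(5 + F\right) = -5$)
$\left(t + P{\left(7 \right)}\right) + S = \left(-290 - 5\right) - 37 = -295 - 37 = -332$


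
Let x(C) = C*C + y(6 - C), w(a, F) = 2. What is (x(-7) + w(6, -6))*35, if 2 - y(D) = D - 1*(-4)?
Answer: 1260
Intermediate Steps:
y(D) = -2 - D (y(D) = 2 - (D - 1*(-4)) = 2 - (D + 4) = 2 - (4 + D) = 2 + (-4 - D) = -2 - D)
x(C) = -8 + C + C² (x(C) = C*C + (-2 - (6 - C)) = C² + (-2 + (-6 + C)) = C² + (-8 + C) = -8 + C + C²)
(x(-7) + w(6, -6))*35 = ((-8 - 7 + (-7)²) + 2)*35 = ((-8 - 7 + 49) + 2)*35 = (34 + 2)*35 = 36*35 = 1260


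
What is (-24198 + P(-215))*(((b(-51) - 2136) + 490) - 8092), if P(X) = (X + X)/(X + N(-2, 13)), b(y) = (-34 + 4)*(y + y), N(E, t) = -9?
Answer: 1292651397/8 ≈ 1.6158e+8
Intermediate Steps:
b(y) = -60*y
P(X) = 2*X/(-9 + X) (P(X) = (X + X)/(X - 9) = (2*X)/(-9 + X) = 2*X/(-9 + X))
(-24198 + P(-215))*(((b(-51) - 2136) + 490) - 8092) = (-24198 + 2*(-215)/(-9 - 215))*(((-60*(-51) - 2136) + 490) - 8092) = (-24198 + 2*(-215)/(-224))*(((3060 - 2136) + 490) - 8092) = (-24198 + 2*(-215)*(-1/224))*((924 + 490) - 8092) = (-24198 + 215/112)*(1414 - 8092) = -2709961/112*(-6678) = 1292651397/8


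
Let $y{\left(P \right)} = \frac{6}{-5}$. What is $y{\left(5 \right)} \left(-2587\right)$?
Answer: $\frac{15522}{5} \approx 3104.4$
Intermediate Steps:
$y{\left(P \right)} = - \frac{6}{5}$ ($y{\left(P \right)} = 6 \left(- \frac{1}{5}\right) = - \frac{6}{5}$)
$y{\left(5 \right)} \left(-2587\right) = \left(- \frac{6}{5}\right) \left(-2587\right) = \frac{15522}{5}$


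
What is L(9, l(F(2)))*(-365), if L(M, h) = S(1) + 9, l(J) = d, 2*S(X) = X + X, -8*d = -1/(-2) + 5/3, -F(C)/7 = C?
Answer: -3650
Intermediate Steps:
F(C) = -7*C
d = -13/48 (d = -(-1/(-2) + 5/3)/8 = -(-1*(-½) + 5*(⅓))/8 = -(½ + 5/3)/8 = -⅛*13/6 = -13/48 ≈ -0.27083)
S(X) = X (S(X) = (X + X)/2 = (2*X)/2 = X)
l(J) = -13/48
L(M, h) = 10 (L(M, h) = 1 + 9 = 10)
L(9, l(F(2)))*(-365) = 10*(-365) = -3650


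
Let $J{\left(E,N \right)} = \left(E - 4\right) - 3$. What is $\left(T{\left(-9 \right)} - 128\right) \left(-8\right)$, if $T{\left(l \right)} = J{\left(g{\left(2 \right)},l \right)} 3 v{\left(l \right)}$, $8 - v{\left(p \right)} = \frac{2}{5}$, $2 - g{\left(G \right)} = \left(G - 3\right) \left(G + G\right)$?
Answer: $\frac{6032}{5} \approx 1206.4$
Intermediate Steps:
$g{\left(G \right)} = 2 - 2 G \left(-3 + G\right)$ ($g{\left(G \right)} = 2 - \left(G - 3\right) \left(G + G\right) = 2 - \left(-3 + G\right) 2 G = 2 - 2 G \left(-3 + G\right)$)
$J{\left(E,N \right)} = -7 + E$ ($J{\left(E,N \right)} = \left(-4 + E\right) - 3 = -7 + E$)
$v{\left(p \right)} = \frac{38}{5}$ ($v{\left(p \right)} = 8 - \frac{2}{5} = \frac{38}{5}$)
$T{\left(l \right)} = - \frac{114}{5}$ ($T{\left(l \right)} = \left(-7 + \left(2 - 2 \cdot 2^{2} + 6 \cdot 2\right)\right) 3 \cdot \frac{38}{5} = \left(-7 + \left(2 - 8 + 12\right)\right) 3 \cdot \frac{38}{5} = \left(-7 + 6\right) 3 \cdot \frac{38}{5} = \left(-1\right) 3 \cdot \frac{38}{5} = \left(-3\right) \frac{38}{5} = - \frac{114}{5}$)
$\left(T{\left(-9 \right)} - 128\right) \left(-8\right) = \left(- \frac{114}{5} - 128\right) \left(-8\right) = \left(- \frac{754}{5}\right) \left(-8\right) = \frac{6032}{5}$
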